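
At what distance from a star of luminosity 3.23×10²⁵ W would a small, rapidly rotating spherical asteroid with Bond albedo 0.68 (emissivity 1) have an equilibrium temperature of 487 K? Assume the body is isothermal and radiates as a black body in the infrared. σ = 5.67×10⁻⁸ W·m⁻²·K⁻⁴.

d ≈ 8.03×10⁹ m

For an isothermal black-emitting sphere, (1−a)S·πr² = σ·4πr²·T⁴ ⇒ S = 4σT⁴/(1−a).
S = 4·5.67×10⁻⁸·(487)⁴/0.320 = 39870 W/m².
Flux falls as S = L/(4πd²), so d = √(L/(4πS)) = √(3.23×10²⁵/(4π·39870)).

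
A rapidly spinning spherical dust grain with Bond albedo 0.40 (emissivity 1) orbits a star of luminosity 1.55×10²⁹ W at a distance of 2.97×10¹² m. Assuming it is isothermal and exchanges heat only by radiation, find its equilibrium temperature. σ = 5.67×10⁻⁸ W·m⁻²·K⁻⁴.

First find the stellar flux at distance d: S = L/(4πd²) = 1.55×10²⁹/(4π·(2.97×10¹²)²) = 1398 W/m².
For an isothermal sphere, absorbed (1−a)S·πr² = emitted σ·4πr²·T⁴, so T⁴ = (1−a)S/(4σ).
T⁴ = 0.600·1398/(4·5.67×10⁻⁸) = 3.699×10⁹ K⁴.

T ≈ 247 K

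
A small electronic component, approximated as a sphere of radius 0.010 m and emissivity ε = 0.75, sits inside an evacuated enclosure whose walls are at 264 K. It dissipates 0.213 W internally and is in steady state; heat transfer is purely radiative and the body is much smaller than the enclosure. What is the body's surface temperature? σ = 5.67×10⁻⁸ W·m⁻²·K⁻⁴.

For a small grey body in a large enclosure, net radiated power = εσA(T⁴ − T_w⁴).
Steady state: P = εσA(T⁴ − T_w⁴) with A = 4πr² = 0.001257 m².
T⁴ = P/(εσA) + T_w⁴ = 0.213/(0.75·5.67×10⁻⁸·0.001257) + (264)⁴
    = 3.986×10⁹ + 4.858×10⁹ = 8.843×10⁹ K⁴.

T ≈ 307 K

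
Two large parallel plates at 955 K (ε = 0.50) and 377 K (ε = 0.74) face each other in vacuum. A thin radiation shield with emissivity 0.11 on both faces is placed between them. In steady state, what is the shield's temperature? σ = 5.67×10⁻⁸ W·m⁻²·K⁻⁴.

In steady state the net flux on the hot side equals that on the cold side.
σ(T₁⁴−T_s⁴)/D₁ = σ(T_s⁴−T₂⁴)/D₂, with D₁ = 1/ε₁+1/ε_s−1 = 10.09, D₂ = 1/ε_s+1/ε₂−1 = 9.442.
Solve for T_s⁴: T_s⁴ = (D₂·T₁⁴ + D₁·T₂⁴)/(D₁+D₂) = 4.125×10¹¹ K⁴.

T_s ≈ 801 K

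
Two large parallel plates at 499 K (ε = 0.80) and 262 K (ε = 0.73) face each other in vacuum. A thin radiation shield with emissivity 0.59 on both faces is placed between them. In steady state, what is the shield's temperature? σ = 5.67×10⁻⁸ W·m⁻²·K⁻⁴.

T_s ≈ 430 K

In steady state the net flux on the hot side equals that on the cold side.
σ(T₁⁴−T_s⁴)/D₁ = σ(T_s⁴−T₂⁴)/D₂, with D₁ = 1/ε₁+1/ε_s−1 = 1.945, D₂ = 1/ε_s+1/ε₂−1 = 2.065.
Solve for T_s⁴: T_s⁴ = (D₂·T₁⁴ + D₁·T₂⁴)/(D₁+D₂) = 3.421×10¹⁰ K⁴.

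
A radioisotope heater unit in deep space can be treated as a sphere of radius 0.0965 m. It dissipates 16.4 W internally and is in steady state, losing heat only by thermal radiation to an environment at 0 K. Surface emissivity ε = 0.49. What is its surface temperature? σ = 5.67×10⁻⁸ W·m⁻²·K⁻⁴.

Steady state: internal power = radiated power, P = εσA T⁴.
Radiating area A = 4πr² = 0.1170 m².
T⁴ = P/(εσA) = 16.4/(0.49·5.67×10⁻⁸·0.1170) = 5.044×10⁹ K⁴.
T = (5.044×10⁹)^(1/4).

T ≈ 267 K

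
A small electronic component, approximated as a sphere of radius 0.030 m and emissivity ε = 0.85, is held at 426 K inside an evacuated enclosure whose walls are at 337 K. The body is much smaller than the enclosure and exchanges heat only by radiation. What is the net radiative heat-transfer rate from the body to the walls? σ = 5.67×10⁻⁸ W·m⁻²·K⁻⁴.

For a small grey body in a large enclosure: P_net = εσA(T_body⁴ − T_wall⁴).
A = 4πr² = 0.01131 m²; T_body⁴ − T_wall⁴ = 3.293×10¹⁰ − 1.290×10¹⁰ = 2.004×10¹⁰ K⁴.
|P_net| = 0.85·5.67×10⁻⁸·0.01131·2.004×10¹⁰.

P_net ≈ 10.9 W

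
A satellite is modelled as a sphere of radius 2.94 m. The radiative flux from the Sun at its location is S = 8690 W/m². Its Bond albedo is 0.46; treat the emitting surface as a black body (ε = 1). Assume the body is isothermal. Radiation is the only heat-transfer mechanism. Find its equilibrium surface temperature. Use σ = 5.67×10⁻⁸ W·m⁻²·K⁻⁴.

T ≈ 379 K

At equilibrium, absorbed power = emitted power.
Absorbing cross-section = πr² = 27.15 m²; emitting surface = 4πr² = 108.6 m² (ratio 4).
(1−a)S·A_cross = εσ·A_surf·T⁴  ⇒  T⁴ = (1−a)S/(4σ).
T⁴ = 0.540·8690/(4·5.67×10⁻⁸) = 2.069×10¹⁰ K⁴.
T = (2.069×10¹⁰)^(1/4).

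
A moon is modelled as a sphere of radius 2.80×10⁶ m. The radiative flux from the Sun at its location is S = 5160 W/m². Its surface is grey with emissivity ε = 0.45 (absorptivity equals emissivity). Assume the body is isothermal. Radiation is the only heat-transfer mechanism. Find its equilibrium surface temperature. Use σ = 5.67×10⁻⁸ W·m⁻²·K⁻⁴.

T ≈ 388 K

At equilibrium, absorbed power = emitted power.
Absorbing cross-section = πr² = 2.463×10¹³ m²; emitting surface = 4πr² = 9.852×10¹³ m² (ratio 4).
εS·A_cross = εσ·A_surf·T⁴  ⇒  T⁴ = S/(4σ)   (ε cancels).
T⁴ = 5160/(4·5.67×10⁻⁸) = 2.275×10¹⁰ K⁴.
T = (2.275×10¹⁰)^(1/4).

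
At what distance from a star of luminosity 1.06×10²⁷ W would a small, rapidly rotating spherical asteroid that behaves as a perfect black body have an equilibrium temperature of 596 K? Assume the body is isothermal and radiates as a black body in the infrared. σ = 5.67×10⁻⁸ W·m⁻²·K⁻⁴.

For an isothermal black-emitting sphere, (1−a)S·πr² = σ·4πr²·T⁴ ⇒ S = 4σT⁴/(1−a).
S = 4·5.67×10⁻⁸·(596)⁴/1.00 = 28620 W/m².
Flux falls as S = L/(4πd²), so d = √(L/(4πS)) = √(1.06×10²⁷/(4π·28620)).

d ≈ 5.43×10¹⁰ m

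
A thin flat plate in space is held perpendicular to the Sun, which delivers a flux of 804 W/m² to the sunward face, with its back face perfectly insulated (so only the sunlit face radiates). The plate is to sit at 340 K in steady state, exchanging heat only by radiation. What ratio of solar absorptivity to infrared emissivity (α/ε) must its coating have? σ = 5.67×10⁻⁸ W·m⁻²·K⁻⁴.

α/ε ≈ 0.942

Balance: αS·A = εσ·1A·T⁴ ⇒ α/ε = σT⁴/S.
α/ε = 5.67×10⁻⁸·(340)⁴/804 = 5.67×10⁻⁸·1.336×10¹⁰/804.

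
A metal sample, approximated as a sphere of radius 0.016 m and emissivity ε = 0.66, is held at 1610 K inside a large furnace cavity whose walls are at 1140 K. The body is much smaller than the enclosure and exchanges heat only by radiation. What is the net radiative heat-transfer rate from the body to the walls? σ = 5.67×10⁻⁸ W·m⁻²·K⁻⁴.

P_net ≈ 606 W

For a small grey body in a large enclosure: P_net = εσA(T_body⁴ − T_wall⁴).
A = 4πr² = 0.003217 m²; T_body⁴ − T_wall⁴ = 6.719×10¹² − 1.689×10¹² = 5.030×10¹² K⁴.
|P_net| = 0.66·5.67×10⁻⁸·0.003217·5.030×10¹².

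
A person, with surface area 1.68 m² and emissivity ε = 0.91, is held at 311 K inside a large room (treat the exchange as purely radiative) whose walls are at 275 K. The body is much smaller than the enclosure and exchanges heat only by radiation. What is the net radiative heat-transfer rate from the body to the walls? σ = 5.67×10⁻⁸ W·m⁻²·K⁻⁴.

P_net ≈ 315 W

For a small grey body in a large enclosure: P_net = εσA(T_body⁴ − T_wall⁴).
A = 1.68 m²; T_body⁴ − T_wall⁴ = 9.355×10⁹ − 5.719×10⁹ = 3.636×10⁹ K⁴.
|P_net| = 0.91·5.67×10⁻⁸·1.680·3.636×10⁹.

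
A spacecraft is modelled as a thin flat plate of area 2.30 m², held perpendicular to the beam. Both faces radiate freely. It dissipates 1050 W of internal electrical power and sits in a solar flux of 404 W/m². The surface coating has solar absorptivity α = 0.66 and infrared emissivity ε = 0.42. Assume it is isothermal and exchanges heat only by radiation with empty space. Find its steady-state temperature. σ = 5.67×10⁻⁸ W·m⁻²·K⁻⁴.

T ≈ 351 K

At steady state, absorbed solar power + internal power = radiated power.
Absorbed: α·S·A_cross = 0.66·404·2.300 = 613.3 W (cross-section A).
Total input = 613.3 + 1050 = 1663 W.
Radiated: εσ·A_surf·T⁴ with A_surf = 2A = 4.600 m².
T⁴ = 1663/(0.42·5.67×10⁻⁸·4.600) = 1.518×10¹⁰ K⁴.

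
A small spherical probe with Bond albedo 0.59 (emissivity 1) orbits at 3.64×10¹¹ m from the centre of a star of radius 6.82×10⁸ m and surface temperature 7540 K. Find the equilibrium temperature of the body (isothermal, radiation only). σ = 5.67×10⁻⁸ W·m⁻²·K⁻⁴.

T ≈ 185 K

The star's surface emits σT_*⁴; at distance d the flux is S = σT_*⁴(R_*/d)².
S = 5.67×10⁻⁸·(7540)⁴·(6.82×10⁸/3.64×10¹¹)² = 643.3 W/m².
For an isothermal sphere T⁴ = (1−a)S/(4σ) = 1.163×10⁹ K⁴.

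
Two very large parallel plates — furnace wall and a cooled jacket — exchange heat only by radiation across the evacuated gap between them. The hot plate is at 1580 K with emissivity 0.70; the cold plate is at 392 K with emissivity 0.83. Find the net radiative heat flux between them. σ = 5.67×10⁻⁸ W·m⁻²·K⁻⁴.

q ≈ 2.16×10⁵ W/m²

For two infinite grey parallel plates, q = σ(T₁⁴ − T₂⁴)/(1/ε₁ + 1/ε₂ − 1).
T₁⁴ − T₂⁴ = 6.232×10¹² − 2.361×10¹⁰ = 6.208×10¹² K⁴.
1/ε₁ + 1/ε₂ − 1 = 1.429 + 1.205 − 1 = 1.633.
q = 5.67×10⁻⁸ × 6.208×10¹² / 1.633.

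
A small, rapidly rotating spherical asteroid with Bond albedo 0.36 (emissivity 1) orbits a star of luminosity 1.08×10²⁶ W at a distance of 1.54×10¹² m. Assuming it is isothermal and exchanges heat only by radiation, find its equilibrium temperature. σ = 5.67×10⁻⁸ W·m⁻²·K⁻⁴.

T ≈ 56.5 K

First find the stellar flux at distance d: S = L/(4πd²) = 1.08×10²⁶/(4π·(1.54×10¹²)²) = 3.624 W/m².
For an isothermal sphere, absorbed (1−a)S·πr² = emitted σ·4πr²·T⁴, so T⁴ = (1−a)S/(4σ).
T⁴ = 0.640·3.624/(4·5.67×10⁻⁸) = 1.023×10⁷ K⁴.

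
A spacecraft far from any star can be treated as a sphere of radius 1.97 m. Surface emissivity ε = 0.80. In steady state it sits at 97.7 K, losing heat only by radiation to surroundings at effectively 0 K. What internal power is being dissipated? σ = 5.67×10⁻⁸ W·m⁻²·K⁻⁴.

Steady state: P = εσA T⁴.
A = 4πr² = 48.77 m²; T⁴ = (97.7)⁴ = 9.111×10⁷ K⁴.
P = 0.80 × 5.67×10⁻⁸ × 48.77 × 9.111×10⁷.

P ≈ 202 W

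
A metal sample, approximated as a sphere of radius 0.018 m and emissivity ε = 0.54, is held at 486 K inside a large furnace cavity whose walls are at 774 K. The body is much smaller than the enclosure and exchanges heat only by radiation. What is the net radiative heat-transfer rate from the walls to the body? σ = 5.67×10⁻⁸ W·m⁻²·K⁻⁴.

P_net ≈ 37.8 W

For a small grey body in a large enclosure: P_net = εσA(T_body⁴ − T_wall⁴).
A = 4πr² = 0.004072 m²; T_body⁴ − T_wall⁴ = 5.579×10¹⁰ − 3.589×10¹¹ = -3.031×10¹¹ K⁴.
|P_net| = 0.54·5.67×10⁻⁸·0.004072·3.031×10¹¹.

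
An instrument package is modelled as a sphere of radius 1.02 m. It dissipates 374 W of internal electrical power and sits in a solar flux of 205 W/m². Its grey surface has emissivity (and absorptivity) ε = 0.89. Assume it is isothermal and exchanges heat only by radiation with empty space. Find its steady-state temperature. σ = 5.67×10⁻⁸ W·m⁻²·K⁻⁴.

T ≈ 196 K

At steady state, absorbed solar power + internal power = radiated power.
Absorbed: α·S·A_cross = 0.89·205·3.269 = 596.3 W (cross-section πr²).
Total input = 596.3 + 374 = 970.3 W.
Radiated: εσ·A_surf·T⁴ with A_surf = 4πr² = 13.07 m².
T⁴ = 970.3/(0.89·5.67×10⁻⁸·13.07) = 1.471×10⁹ K⁴.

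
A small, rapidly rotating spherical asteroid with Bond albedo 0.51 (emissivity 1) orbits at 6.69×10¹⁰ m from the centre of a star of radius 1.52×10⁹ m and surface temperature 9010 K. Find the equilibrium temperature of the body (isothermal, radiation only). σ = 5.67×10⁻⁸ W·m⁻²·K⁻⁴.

T ≈ 803 K

The star's surface emits σT_*⁴; at distance d the flux is S = σT_*⁴(R_*/d)².
S = 5.67×10⁻⁸·(9010)⁴·(1.52×10⁹/6.69×10¹⁰)² = 1.929×10⁵ W/m².
For an isothermal sphere T⁴ = (1−a)S/(4σ) = 4.167×10¹¹ K⁴.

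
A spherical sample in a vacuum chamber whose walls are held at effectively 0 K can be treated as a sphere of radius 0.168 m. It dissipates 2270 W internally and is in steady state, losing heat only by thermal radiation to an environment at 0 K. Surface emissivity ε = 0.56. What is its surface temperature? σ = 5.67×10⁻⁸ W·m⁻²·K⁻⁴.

Steady state: internal power = radiated power, P = εσA T⁴.
Radiating area A = 4πr² = 0.3547 m².
T⁴ = P/(εσA) = 2270/(0.56·5.67×10⁻⁸·0.3547) = 2.016×10¹¹ K⁴.
T = (2.016×10¹¹)^(1/4).

T ≈ 670 K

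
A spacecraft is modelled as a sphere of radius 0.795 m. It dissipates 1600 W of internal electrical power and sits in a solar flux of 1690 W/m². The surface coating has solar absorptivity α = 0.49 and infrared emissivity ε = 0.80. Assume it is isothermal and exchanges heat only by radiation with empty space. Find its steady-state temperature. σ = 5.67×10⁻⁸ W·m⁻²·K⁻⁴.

At steady state, absorbed solar power + internal power = radiated power.
Absorbed: α·S·A_cross = 0.49·1690·1.986 = 1644 W (cross-section πr²).
Total input = 1644 + 1600 = 3244 W.
Radiated: εσ·A_surf·T⁴ with A_surf = 4πr² = 7.942 m².
T⁴ = 3244/(0.80·5.67×10⁻⁸·7.942) = 9.005×10⁹ K⁴.

T ≈ 308 K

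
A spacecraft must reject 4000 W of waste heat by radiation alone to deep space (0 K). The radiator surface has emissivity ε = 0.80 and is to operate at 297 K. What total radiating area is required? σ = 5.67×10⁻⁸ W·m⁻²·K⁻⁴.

P = εσA T⁴ ⇒ A = P/(εσT⁴).
T⁴ = 7.781×10⁹ K⁴.
A = 4000/(0.80 × 5.67×10⁻⁸ × 7.781×10⁹).

A ≈ 11.3 m²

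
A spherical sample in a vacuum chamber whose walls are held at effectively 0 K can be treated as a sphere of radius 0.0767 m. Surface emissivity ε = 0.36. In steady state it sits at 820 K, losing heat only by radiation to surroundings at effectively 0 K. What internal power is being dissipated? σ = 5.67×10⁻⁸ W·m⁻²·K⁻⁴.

P ≈ 682 W

Steady state: P = εσA T⁴.
A = 4πr² = 0.07393 m²; T⁴ = (820)⁴ = 4.521×10¹¹ K⁴.
P = 0.36 × 5.67×10⁻⁸ × 0.07393 × 4.521×10¹¹.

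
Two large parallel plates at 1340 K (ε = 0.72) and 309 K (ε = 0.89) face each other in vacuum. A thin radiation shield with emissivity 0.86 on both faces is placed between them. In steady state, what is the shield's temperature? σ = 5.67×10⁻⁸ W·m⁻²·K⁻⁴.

T_s ≈ 1100 K

In steady state the net flux on the hot side equals that on the cold side.
σ(T₁⁴−T_s⁴)/D₁ = σ(T_s⁴−T₂⁴)/D₂, with D₁ = 1/ε₁+1/ε_s−1 = 1.552, D₂ = 1/ε_s+1/ε₂−1 = 1.286.
Solve for T_s⁴: T_s⁴ = (D₂·T₁⁴ + D₁·T₂⁴)/(D₁+D₂) = 1.466×10¹² K⁴.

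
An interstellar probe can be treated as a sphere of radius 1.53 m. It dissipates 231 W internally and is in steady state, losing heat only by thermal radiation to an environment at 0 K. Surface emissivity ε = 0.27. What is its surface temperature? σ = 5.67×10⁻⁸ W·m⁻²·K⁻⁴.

Steady state: internal power = radiated power, P = εσA T⁴.
Radiating area A = 4πr² = 29.42 m².
T⁴ = P/(εσA) = 231/(0.27·5.67×10⁻⁸·29.42) = 5.129×10⁸ K⁴.
T = (5.129×10⁸)^(1/4).

T ≈ 150 K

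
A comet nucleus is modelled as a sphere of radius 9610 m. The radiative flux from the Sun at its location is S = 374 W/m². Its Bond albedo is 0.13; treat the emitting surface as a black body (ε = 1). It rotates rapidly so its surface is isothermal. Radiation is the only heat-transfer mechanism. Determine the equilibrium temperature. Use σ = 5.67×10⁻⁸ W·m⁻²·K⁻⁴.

T ≈ 195 K

At equilibrium, absorbed power = emitted power.
Absorbing cross-section = πr² = 2.901×10⁸ m²; emitting surface = 4πr² = 1.161×10⁹ m² (ratio 4).
(1−a)S·A_cross = εσ·A_surf·T⁴  ⇒  T⁴ = (1−a)S/(4σ).
T⁴ = 0.870·374/(4·5.67×10⁻⁸) = 1.435×10⁹ K⁴.
T = (1.435×10⁹)^(1/4).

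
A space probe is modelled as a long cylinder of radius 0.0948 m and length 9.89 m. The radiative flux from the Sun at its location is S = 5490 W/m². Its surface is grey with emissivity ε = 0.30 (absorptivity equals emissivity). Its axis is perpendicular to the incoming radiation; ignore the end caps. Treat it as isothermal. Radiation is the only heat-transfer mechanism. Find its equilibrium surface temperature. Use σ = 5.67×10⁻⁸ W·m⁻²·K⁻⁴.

At equilibrium, absorbed power = emitted power.
Absorbing cross-section = 2rL = 1.875 m²; emitting surface = 2πrL = 5.891 m² (ratio π).
εS·A_cross = εσ·A_surf·T⁴  ⇒  T⁴ = S/(πσ)   (ε cancels).
T⁴ = 5490/(π·5.67×10⁻⁸) = 3.082×10¹⁰ K⁴.
T = (3.082×10¹⁰)^(1/4).

T ≈ 419 K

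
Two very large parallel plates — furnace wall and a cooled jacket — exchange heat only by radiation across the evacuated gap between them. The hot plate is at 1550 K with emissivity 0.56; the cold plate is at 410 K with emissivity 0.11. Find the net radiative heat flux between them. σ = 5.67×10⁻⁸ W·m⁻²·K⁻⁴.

For two infinite grey parallel plates, q = σ(T₁⁴ − T₂⁴)/(1/ε₁ + 1/ε₂ − 1).
T₁⁴ − T₂⁴ = 5.772×10¹² − 2.826×10¹⁰ = 5.744×10¹² K⁴.
1/ε₁ + 1/ε₂ − 1 = 1.786 + 9.091 − 1 = 9.877.
q = 5.67×10⁻⁸ × 5.744×10¹² / 9.877.

q ≈ 33000 W/m²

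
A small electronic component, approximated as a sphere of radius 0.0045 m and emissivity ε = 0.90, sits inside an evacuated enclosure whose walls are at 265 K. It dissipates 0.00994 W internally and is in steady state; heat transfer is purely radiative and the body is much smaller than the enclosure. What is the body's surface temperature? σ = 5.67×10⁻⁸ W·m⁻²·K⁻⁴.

For a small grey body in a large enclosure, net radiated power = εσA(T⁴ − T_w⁴).
Steady state: P = εσA(T⁴ − T_w⁴) with A = 4πr² = 2.545×10⁻⁴ m².
T⁴ = P/(εσA) + T_w⁴ = 0.00994/(0.90·5.67×10⁻⁸·2.545×10⁻⁴) + (265)⁴
    = 7.655×10⁸ + 4.932×10⁹ = 5.697×10⁹ K⁴.

T ≈ 275 K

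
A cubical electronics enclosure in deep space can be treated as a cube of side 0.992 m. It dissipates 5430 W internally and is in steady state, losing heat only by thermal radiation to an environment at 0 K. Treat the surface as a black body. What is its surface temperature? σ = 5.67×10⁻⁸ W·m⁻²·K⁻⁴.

Steady state: internal power = radiated power, P = εσA T⁴.
Radiating area A = 6L² = 5.904 m².
T⁴ = P/(εσA) = 5430/(1.0·5.67×10⁻⁸·5.904) = 1.622×10¹⁰ K⁴.
T = (1.622×10¹⁰)^(1/4).

T ≈ 357 K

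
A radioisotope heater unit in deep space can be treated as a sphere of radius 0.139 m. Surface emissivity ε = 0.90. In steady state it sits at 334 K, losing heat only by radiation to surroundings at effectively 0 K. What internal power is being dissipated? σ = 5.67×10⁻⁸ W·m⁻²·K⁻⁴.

Steady state: P = εσA T⁴.
A = 4πr² = 0.2428 m²; T⁴ = (334)⁴ = 1.244×10¹⁰ K⁴.
P = 0.90 × 5.67×10⁻⁸ × 0.2428 × 1.244×10¹⁰.

P ≈ 154 W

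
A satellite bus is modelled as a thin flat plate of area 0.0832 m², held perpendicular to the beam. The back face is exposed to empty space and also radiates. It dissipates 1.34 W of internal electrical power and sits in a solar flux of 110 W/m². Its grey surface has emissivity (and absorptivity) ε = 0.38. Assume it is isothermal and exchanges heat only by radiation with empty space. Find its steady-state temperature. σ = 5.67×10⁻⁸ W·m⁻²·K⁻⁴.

At steady state, absorbed solar power + internal power = radiated power.
Absorbed: α·S·A_cross = 0.38·110·0.08320 = 3.478 W (cross-section A).
Total input = 3.478 + 1.34 = 4.818 W.
Radiated: εσ·A_surf·T⁴ with A_surf = 2A = 0.1664 m².
T⁴ = 4.818/(0.38·5.67×10⁻⁸·0.1664) = 1.344×10⁹ K⁴.

T ≈ 191 K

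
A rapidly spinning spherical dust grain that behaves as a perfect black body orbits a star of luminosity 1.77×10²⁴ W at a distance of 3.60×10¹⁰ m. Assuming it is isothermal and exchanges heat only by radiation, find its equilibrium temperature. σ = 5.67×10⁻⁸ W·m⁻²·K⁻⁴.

T ≈ 148 K

First find the stellar flux at distance d: S = L/(4πd²) = 1.77×10²⁴/(4π·(3.60×10¹⁰)²) = 108.7 W/m².
For an isothermal sphere, absorbed (1−a)S·πr² = emitted σ·4πr²·T⁴, so T⁴ = (1−a)S/(4σ).
T⁴ = 1.00·108.7/(4·5.67×10⁻⁸) = 4.792×10⁸ K⁴.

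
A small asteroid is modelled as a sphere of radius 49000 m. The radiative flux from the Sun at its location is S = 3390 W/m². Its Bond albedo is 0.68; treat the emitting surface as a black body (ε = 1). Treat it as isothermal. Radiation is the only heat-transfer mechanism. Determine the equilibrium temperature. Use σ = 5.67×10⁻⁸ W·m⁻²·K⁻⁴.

At equilibrium, absorbed power = emitted power.
Absorbing cross-section = πr² = 7.543×10⁹ m²; emitting surface = 4πr² = 3.017×10¹⁰ m² (ratio 4).
(1−a)S·A_cross = εσ·A_surf·T⁴  ⇒  T⁴ = (1−a)S/(4σ).
T⁴ = 0.320·3390/(4·5.67×10⁻⁸) = 4.783×10⁹ K⁴.
T = (4.783×10⁹)^(1/4).

T ≈ 263 K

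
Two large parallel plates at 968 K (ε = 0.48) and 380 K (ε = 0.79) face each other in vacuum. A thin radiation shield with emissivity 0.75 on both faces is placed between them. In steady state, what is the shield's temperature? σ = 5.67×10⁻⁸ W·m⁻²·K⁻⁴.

T_s ≈ 776 K

In steady state the net flux on the hot side equals that on the cold side.
σ(T₁⁴−T_s⁴)/D₁ = σ(T_s⁴−T₂⁴)/D₂, with D₁ = 1/ε₁+1/ε_s−1 = 2.417, D₂ = 1/ε_s+1/ε₂−1 = 1.599.
Solve for T_s⁴: T_s⁴ = (D₂·T₁⁴ + D₁·T₂⁴)/(D₁+D₂) = 3.622×10¹¹ K⁴.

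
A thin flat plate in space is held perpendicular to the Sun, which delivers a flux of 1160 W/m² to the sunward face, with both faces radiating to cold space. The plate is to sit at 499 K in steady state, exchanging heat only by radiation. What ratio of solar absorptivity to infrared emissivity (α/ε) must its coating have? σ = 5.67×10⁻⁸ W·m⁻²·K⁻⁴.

α/ε ≈ 6.06

Balance: αS·A = εσ·2A·T⁴ ⇒ α/ε = 2σT⁴/S.
α/ε = 2·5.67×10⁻⁸·(499)⁴/1160 = 2·5.67×10⁻⁸·6.200×10¹⁰/1160.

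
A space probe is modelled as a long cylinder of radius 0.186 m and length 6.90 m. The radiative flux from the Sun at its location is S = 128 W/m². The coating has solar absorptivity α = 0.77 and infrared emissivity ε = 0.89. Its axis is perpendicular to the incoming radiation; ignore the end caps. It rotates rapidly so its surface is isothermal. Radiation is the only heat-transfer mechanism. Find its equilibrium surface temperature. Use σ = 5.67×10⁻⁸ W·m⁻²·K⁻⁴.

T ≈ 158 K

At equilibrium, absorbed power = emitted power.
Absorbing cross-section = 2rL = 2.567 m²; emitting surface = 2πrL = 8.064 m² (ratio π).
αS·A_cross = εσ·A_surf·T⁴  ⇒  T⁴ = αS/(ε·πσ).
T⁴ = 0.770·128/(0.89·π·5.67×10⁻⁸) = 6.217×10⁸ K⁴.
T = (6.217×10⁸)^(1/4).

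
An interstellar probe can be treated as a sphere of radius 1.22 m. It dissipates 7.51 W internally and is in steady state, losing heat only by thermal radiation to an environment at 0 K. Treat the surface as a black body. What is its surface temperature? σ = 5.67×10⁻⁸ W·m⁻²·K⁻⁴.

Steady state: internal power = radiated power, P = εσA T⁴.
Radiating area A = 4πr² = 18.70 m².
T⁴ = P/(εσA) = 7.51/(1.0·5.67×10⁻⁸·18.70) = 7.082×10⁶ K⁴.
T = (7.082×10⁶)^(1/4).

T ≈ 51.6 K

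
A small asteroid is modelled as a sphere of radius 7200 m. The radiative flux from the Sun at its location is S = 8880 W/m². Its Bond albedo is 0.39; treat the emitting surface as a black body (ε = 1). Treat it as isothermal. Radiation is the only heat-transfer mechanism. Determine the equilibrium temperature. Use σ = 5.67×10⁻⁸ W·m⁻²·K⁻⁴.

T ≈ 393 K

At equilibrium, absorbed power = emitted power.
Absorbing cross-section = πr² = 1.629×10⁸ m²; emitting surface = 4πr² = 6.514×10⁸ m² (ratio 4).
(1−a)S·A_cross = εσ·A_surf·T⁴  ⇒  T⁴ = (1−a)S/(4σ).
T⁴ = 0.610·8880/(4·5.67×10⁻⁸) = 2.388×10¹⁰ K⁴.
T = (2.388×10¹⁰)^(1/4).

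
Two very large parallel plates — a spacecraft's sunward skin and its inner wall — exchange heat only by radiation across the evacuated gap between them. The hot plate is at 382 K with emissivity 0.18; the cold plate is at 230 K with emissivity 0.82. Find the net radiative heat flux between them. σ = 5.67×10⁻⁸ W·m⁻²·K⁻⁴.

For two infinite grey parallel plates, q = σ(T₁⁴ − T₂⁴)/(1/ε₁ + 1/ε₂ − 1).
T₁⁴ − T₂⁴ = 2.129×10¹⁰ − 2.798×10⁹ = 1.850×10¹⁰ K⁴.
1/ε₁ + 1/ε₂ − 1 = 5.556 + 1.220 − 1 = 5.775.
q = 5.67×10⁻⁸ × 1.850×10¹⁰ / 5.775.

q ≈ 182 W/m²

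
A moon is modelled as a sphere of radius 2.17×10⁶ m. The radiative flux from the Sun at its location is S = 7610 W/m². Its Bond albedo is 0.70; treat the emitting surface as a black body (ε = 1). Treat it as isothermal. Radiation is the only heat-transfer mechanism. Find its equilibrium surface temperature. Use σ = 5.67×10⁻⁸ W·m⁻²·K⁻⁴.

T ≈ 317 K

At equilibrium, absorbed power = emitted power.
Absorbing cross-section = πr² = 1.479×10¹³ m²; emitting surface = 4πr² = 5.917×10¹³ m² (ratio 4).
(1−a)S·A_cross = εσ·A_surf·T⁴  ⇒  T⁴ = (1−a)S/(4σ).
T⁴ = 0.300·7610/(4·5.67×10⁻⁸) = 1.007×10¹⁰ K⁴.
T = (1.007×10¹⁰)^(1/4).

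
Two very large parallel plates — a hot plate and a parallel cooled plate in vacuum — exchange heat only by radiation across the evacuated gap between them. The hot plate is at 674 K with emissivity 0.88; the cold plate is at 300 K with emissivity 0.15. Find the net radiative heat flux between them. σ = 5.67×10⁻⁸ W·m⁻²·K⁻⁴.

q ≈ 1650 W/m²

For two infinite grey parallel plates, q = σ(T₁⁴ − T₂⁴)/(1/ε₁ + 1/ε₂ − 1).
T₁⁴ − T₂⁴ = 2.064×10¹¹ − 8.100×10⁹ = 1.983×10¹¹ K⁴.
1/ε₁ + 1/ε₂ − 1 = 1.136 + 6.667 − 1 = 6.803.
q = 5.67×10⁻⁸ × 1.983×10¹¹ / 6.803.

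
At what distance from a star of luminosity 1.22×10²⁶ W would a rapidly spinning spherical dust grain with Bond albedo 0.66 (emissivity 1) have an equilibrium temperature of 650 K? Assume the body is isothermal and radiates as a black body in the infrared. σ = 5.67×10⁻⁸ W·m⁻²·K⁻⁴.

For an isothermal black-emitting sphere, (1−a)S·πr² = σ·4πr²·T⁴ ⇒ S = 4σT⁴/(1−a).
S = 4·5.67×10⁻⁸·(650)⁴/0.340 = 1.191×10⁵ W/m².
Flux falls as S = L/(4πd²), so d = √(L/(4πS)) = √(1.22×10²⁶/(4π·1.191×10⁵)).

d ≈ 9.03×10⁹ m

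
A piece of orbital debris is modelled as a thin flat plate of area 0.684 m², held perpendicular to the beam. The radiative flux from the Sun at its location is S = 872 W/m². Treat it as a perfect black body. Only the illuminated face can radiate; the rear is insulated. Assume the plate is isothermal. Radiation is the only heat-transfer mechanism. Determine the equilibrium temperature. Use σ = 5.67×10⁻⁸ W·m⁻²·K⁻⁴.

At equilibrium, absorbed power = emitted power.
Absorbing cross-section = A = 0.6840 m²; emitting surface = A = 0.6840 m² (ratio 1).
S·A_cross = εσ·A_surf·T⁴  ⇒  T⁴ = S/(1σ).
T⁴ = 1.00·872/(1·5.67×10⁻⁸) = 1.538×10¹⁰ K⁴.
T = (1.538×10¹⁰)^(1/4).

T ≈ 352 K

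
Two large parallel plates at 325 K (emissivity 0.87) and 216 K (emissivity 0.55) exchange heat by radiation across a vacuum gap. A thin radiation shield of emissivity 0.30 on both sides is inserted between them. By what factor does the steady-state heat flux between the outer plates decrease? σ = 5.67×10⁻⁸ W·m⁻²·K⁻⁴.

factor ≈ 3.88

Without shield: q₀ = σΔ(T⁴)/(1/ε₁+1/ε₂−1) with denominator 1.968.
With shield the two gaps are in series; the resistances add: (1/ε₁+1/ε_s−1)+(1/ε_s+1/ε₂−1) = 3.483+4.152 = 7.634.
Heat-flux ratio q₀/q = 7.634/1.968.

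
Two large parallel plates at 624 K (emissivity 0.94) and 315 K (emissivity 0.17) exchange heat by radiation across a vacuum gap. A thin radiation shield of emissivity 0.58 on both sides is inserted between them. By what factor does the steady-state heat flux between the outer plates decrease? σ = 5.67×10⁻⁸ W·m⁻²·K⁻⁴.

factor ≈ 1.41

Without shield: q₀ = σΔ(T⁴)/(1/ε₁+1/ε₂−1) with denominator 5.946.
With shield the two gaps are in series; the resistances add: (1/ε₁+1/ε_s−1)+(1/ε_s+1/ε₂−1) = 1.788+6.606 = 8.394.
Heat-flux ratio q₀/q = 8.394/5.946.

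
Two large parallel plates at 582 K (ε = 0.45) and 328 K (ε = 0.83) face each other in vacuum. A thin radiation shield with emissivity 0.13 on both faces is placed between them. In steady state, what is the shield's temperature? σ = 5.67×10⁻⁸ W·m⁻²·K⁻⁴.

In steady state the net flux on the hot side equals that on the cold side.
σ(T₁⁴−T_s⁴)/D₁ = σ(T_s⁴−T₂⁴)/D₂, with D₁ = 1/ε₁+1/ε_s−1 = 8.915, D₂ = 1/ε_s+1/ε₂−1 = 7.897.
Solve for T_s⁴: T_s⁴ = (D₂·T₁⁴ + D₁·T₂⁴)/(D₁+D₂) = 6.003×10¹⁰ K⁴.

T_s ≈ 495 K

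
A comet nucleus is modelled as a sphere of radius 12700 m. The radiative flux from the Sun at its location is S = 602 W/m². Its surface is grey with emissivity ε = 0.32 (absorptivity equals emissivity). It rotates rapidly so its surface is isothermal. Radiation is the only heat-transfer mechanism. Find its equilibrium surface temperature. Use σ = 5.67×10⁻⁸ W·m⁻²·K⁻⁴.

At equilibrium, absorbed power = emitted power.
Absorbing cross-section = πr² = 5.067×10⁸ m²; emitting surface = 4πr² = 2.027×10⁹ m² (ratio 4).
εS·A_cross = εσ·A_surf·T⁴  ⇒  T⁴ = S/(4σ)   (ε cancels).
T⁴ = 602/(4·5.67×10⁻⁸) = 2.654×10⁹ K⁴.
T = (2.654×10⁹)^(1/4).

T ≈ 227 K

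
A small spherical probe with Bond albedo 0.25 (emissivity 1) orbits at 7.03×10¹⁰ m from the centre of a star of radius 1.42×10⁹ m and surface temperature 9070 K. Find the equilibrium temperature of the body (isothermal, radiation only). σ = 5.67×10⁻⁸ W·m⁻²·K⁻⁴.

The star's surface emits σT_*⁴; at distance d the flux is S = σT_*⁴(R_*/d)².
S = 5.67×10⁻⁸·(9070)⁴·(1.42×10⁹/7.03×10¹⁰)² = 1.566×10⁵ W/m².
For an isothermal sphere T⁴ = (1−a)S/(4σ) = 5.177×10¹¹ K⁴.

T ≈ 848 K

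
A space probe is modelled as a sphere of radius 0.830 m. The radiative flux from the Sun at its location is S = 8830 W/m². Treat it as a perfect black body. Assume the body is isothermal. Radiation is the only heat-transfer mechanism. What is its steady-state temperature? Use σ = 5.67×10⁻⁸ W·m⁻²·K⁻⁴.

T ≈ 444 K

At equilibrium, absorbed power = emitted power.
Absorbing cross-section = πr² = 2.164 m²; emitting surface = 4πr² = 8.657 m² (ratio 4).
S·A_cross = εσ·A_surf·T⁴  ⇒  T⁴ = S/(4σ).
T⁴ = 1.00·8830/(4·5.67×10⁻⁸) = 3.893×10¹⁰ K⁴.
T = (3.893×10¹⁰)^(1/4).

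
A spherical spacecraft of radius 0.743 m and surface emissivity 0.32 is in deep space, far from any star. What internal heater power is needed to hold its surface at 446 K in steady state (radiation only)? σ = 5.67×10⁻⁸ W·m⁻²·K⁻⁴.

P ≈ 4980 W

P = εσ·4πr²·T⁴.
4πr² = 6.937 m²; T⁴ = 3.957×10¹⁰ K⁴.
P = 0.32·5.67×10⁻⁸·6.937·3.957×10¹⁰.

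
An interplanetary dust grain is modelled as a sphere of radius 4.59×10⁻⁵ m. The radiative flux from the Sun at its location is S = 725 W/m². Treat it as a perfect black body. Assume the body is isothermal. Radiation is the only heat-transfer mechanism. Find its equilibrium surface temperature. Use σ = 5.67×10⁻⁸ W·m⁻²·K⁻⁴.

At equilibrium, absorbed power = emitted power.
Absorbing cross-section = πr² = 6.619×10⁻⁹ m²; emitting surface = 4πr² = 2.647×10⁻⁸ m² (ratio 4).
S·A_cross = εσ·A_surf·T⁴  ⇒  T⁴ = S/(4σ).
T⁴ = 1.00·725/(4·5.67×10⁻⁸) = 3.197×10⁹ K⁴.
T = (3.197×10⁹)^(1/4).

T ≈ 238 K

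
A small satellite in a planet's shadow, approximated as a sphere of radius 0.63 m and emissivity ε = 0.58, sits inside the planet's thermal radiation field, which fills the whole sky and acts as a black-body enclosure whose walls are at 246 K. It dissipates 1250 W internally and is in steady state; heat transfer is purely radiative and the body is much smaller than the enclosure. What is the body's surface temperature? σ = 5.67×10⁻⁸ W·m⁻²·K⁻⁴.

For a small grey body in a large enclosure, net radiated power = εσA(T⁴ − T_w⁴).
Steady state: P = εσA(T⁴ − T_w⁴) with A = 4πr² = 4.988 m².
T⁴ = P/(εσA) + T_w⁴ = 1250/(0.58·5.67×10⁻⁸·4.988) + (246)⁴
    = 7.621×10⁹ + 3.662×10⁹ = 1.128×10¹⁰ K⁴.

T ≈ 326 K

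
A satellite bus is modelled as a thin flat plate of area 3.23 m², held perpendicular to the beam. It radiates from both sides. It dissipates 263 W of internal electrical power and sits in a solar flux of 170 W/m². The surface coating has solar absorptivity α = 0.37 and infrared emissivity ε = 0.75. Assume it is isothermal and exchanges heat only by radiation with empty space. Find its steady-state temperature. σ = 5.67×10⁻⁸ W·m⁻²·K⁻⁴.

T ≈ 203 K

At steady state, absorbed solar power + internal power = radiated power.
Absorbed: α·S·A_cross = 0.37·170·3.230 = 203.2 W (cross-section A).
Total input = 203.2 + 263 = 466.2 W.
Radiated: εσ·A_surf·T⁴ with A_surf = 2A = 6.460 m².
T⁴ = 466.2/(0.75·5.67×10⁻⁸·6.460) = 1.697×10⁹ K⁴.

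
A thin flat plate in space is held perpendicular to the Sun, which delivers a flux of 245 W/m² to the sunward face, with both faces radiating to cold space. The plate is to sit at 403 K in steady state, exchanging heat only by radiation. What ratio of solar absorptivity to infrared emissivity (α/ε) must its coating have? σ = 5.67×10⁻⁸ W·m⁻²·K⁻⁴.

Balance: αS·A = εσ·2A·T⁴ ⇒ α/ε = 2σT⁴/S.
α/ε = 2·5.67×10⁻⁸·(403)⁴/245 = 2·5.67×10⁻⁸·2.638×10¹⁰/245.

α/ε ≈ 12.2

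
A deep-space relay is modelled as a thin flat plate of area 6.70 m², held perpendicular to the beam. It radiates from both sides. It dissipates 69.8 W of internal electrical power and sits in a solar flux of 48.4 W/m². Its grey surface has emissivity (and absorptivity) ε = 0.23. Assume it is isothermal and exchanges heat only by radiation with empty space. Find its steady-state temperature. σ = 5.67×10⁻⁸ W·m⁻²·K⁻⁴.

At steady state, absorbed solar power + internal power = radiated power.
Absorbed: α·S·A_cross = 0.23·48.4·6.700 = 74.58 W (cross-section A).
Total input = 74.58 + 69.8 = 144.4 W.
Radiated: εσ·A_surf·T⁴ with A_surf = 2A = 13.40 m².
T⁴ = 144.4/(0.23·5.67×10⁻⁸·13.40) = 8.262×10⁸ K⁴.

T ≈ 170 K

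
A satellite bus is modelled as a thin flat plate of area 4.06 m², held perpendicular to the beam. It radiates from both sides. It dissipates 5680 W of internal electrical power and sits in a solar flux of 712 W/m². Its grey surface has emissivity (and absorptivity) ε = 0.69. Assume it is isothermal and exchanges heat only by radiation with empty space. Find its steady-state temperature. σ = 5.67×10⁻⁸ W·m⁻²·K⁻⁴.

T ≈ 394 K

At steady state, absorbed solar power + internal power = radiated power.
Absorbed: α·S·A_cross = 0.69·712·4.060 = 1995 W (cross-section A).
Total input = 1995 + 5680 = 7675 W.
Radiated: εσ·A_surf·T⁴ with A_surf = 2A = 8.120 m².
T⁴ = 7675/(0.69·5.67×10⁻⁸·8.120) = 2.416×10¹⁰ K⁴.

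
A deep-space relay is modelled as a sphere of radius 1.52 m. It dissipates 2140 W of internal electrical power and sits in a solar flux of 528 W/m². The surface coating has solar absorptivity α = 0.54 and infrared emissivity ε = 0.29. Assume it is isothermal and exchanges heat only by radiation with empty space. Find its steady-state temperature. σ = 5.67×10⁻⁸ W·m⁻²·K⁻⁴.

At steady state, absorbed solar power + internal power = radiated power.
Absorbed: α·S·A_cross = 0.54·528·7.258 = 2069 W (cross-section πr²).
Total input = 2069 + 2140 = 4209 W.
Radiated: εσ·A_surf·T⁴ with A_surf = 4πr² = 29.03 m².
T⁴ = 4209/(0.29·5.67×10⁻⁸·29.03) = 8.818×10⁹ K⁴.

T ≈ 306 K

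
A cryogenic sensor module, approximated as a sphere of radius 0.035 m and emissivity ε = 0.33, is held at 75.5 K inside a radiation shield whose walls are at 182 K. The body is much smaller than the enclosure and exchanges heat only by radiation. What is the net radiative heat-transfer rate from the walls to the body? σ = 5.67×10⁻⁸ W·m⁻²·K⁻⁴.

For a small grey body in a large enclosure: P_net = εσA(T_body⁴ − T_wall⁴).
A = 4πr² = 0.01539 m²; T_body⁴ − T_wall⁴ = 3.249×10⁷ − 1.097×10⁹ = -1.065×10⁹ K⁴.
|P_net| = 0.33·5.67×10⁻⁸·0.01539·1.065×10⁹.

P_net ≈ 0.307 W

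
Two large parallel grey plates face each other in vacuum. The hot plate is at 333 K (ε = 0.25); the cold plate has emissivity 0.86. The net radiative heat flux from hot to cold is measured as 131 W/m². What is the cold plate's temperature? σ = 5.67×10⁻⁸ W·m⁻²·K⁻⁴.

T₂ ≈ 227 K

q = σ(T₁⁴ − T₂⁴)/(1/ε₁ + 1/ε₂ − 1); denominator = 4.163.
T₂⁴ = T₁⁴ − q·(1/ε₁+1/ε₂−1)/σ = 1.230×10¹⁰ − 131·4.163/5.67×10⁻⁸
    = 2.679×10⁹ K⁴.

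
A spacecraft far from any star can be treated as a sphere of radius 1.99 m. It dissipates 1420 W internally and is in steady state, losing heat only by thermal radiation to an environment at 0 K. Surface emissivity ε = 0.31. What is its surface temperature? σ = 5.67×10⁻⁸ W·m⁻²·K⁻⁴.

Steady state: internal power = radiated power, P = εσA T⁴.
Radiating area A = 4πr² = 49.76 m².
T⁴ = P/(εσA) = 1420/(0.31·5.67×10⁻⁸·49.76) = 1.623×10⁹ K⁴.
T = (1.623×10⁹)^(1/4).

T ≈ 201 K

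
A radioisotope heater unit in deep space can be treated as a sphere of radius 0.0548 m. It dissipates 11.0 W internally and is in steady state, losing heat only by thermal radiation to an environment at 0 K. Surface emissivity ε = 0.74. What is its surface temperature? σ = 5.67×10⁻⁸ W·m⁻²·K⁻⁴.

T ≈ 289 K

Steady state: internal power = radiated power, P = εσA T⁴.
Radiating area A = 4πr² = 0.03774 m².
T⁴ = P/(εσA) = 11.0/(0.74·5.67×10⁻⁸·0.03774) = 6.947×10⁹ K⁴.
T = (6.947×10⁹)^(1/4).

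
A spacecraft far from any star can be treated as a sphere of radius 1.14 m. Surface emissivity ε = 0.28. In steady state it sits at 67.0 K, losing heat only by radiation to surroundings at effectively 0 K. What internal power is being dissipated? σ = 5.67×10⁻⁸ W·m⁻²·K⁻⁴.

P ≈ 5.22 W

Steady state: P = εσA T⁴.
A = 4πr² = 16.33 m²; T⁴ = (67.0)⁴ = 2.015×10⁷ K⁴.
P = 0.28 × 5.67×10⁻⁸ × 16.33 × 2.015×10⁷.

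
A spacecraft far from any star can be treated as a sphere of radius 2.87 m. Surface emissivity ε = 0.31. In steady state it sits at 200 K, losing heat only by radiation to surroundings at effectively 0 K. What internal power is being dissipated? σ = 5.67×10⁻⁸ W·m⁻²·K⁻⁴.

P ≈ 2910 W

Steady state: P = εσA T⁴.
A = 4πr² = 103.5 m²; T⁴ = (200)⁴ = 1.600×10⁹ K⁴.
P = 0.31 × 5.67×10⁻⁸ × 103.5 × 1.600×10⁹.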